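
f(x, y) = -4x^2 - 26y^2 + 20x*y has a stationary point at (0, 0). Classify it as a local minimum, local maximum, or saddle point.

The Hessian at the origin is H = [[-8, 20], [20, -52]].
det H = -8·-52 − (20)² = 16 > 0 and H[1,1] = -8 < 0, so H is negative definite.
Therefore the origin is a local maximum.

local maximum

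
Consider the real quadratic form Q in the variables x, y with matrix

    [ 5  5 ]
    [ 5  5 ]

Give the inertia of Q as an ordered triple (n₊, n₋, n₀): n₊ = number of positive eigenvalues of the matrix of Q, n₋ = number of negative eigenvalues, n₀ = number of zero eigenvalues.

Congruent diagonalization of A (simultaneous row and column reduction) yields pivots 5, 0.
So there are 1 positive, 1 zero pivots.

(1, 0, 1)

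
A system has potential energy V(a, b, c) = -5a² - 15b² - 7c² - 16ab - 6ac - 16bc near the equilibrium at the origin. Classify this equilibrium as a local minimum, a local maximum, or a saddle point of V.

local maximum

The Hessian at the origin is H = [[-10, -16, -6], [-16, -30, -16], [-6, -16, -14]].
Congruent diagonalization of H (simultaneous row and column reduction) yields pivots -10, -22/5, -12/11.
So there are 3 negative pivots.
H is negative definite, so the origin is a strict local maximum.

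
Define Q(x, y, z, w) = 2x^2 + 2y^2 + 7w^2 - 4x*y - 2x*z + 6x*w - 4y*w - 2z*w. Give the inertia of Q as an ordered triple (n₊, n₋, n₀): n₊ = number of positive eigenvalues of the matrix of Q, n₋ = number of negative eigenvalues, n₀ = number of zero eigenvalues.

(3, 1, 0)

The symmetric matrix is A = [[2, -2, -1, 3], [-2, 2, 0, -2], [-1, 0, 0, -1], [3, -2, -1, 7]].
By Sylvester's law of inertia any congruent diagonalization of A has 3 positive, 1 negative and 0 zero entries.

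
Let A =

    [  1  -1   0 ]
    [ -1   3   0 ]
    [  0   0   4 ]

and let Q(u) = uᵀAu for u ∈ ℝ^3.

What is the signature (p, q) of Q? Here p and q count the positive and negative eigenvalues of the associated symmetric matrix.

(3, 0)

Symmetric row and column elimination reduces A to a congruent diagonal form with pivots 1, 2, 4.
Counting signs: 3 positive.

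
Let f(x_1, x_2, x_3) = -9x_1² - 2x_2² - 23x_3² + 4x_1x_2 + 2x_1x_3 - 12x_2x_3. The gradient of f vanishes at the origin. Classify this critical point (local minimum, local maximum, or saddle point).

local maximum

The Hessian at the origin is H = [[-18, 4, 2], [4, -4, -12], [2, -12, -46]].
An LDLᵀ factorisation of H has diagonal entries -18, -28/9, -20/7.
Counting signs: 3 negative.
H is negative definite, so the origin is a strict local maximum.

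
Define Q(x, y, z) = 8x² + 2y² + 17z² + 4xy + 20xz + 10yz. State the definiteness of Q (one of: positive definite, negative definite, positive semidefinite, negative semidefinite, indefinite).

positive definite

The associated matrix is A = [[8, 2, 10], [2, 2, 5], [10, 5, 17]].
An LDLᵀ factorisation of A has diagonal entries 8, 3/2, 1/3.
That gives 3 positive pivots.
Hence Q is positive definite.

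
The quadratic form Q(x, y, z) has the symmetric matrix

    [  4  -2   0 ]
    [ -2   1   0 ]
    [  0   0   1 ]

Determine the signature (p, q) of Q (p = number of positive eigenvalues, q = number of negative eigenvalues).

(2, 0)

Congruent diagonalization of A (simultaneous row and column reduction) yields pivots 4, 0, 1.
So there are 2 positive, 1 zero pivots.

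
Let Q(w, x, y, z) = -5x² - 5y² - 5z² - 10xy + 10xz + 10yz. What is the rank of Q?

1

The associated matrix is A = [[0, 0, 0, 0], [0, -5, -5, 5], [0, -5, -5, 5], [0, 5, 5, -5]].
Row-reducing A symmetrically gives the diagonal entries 0, -5, 0, 0.
Counting signs: 1 negative, 3 zero.
The rank is the number of nonzero pivots: 1.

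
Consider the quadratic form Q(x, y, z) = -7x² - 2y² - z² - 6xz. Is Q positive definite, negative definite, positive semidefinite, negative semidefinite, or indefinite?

The associated matrix is A = [[-7, 0, -3], [0, -2, 0], [-3, 0, -1]].
Congruent diagonalization of A (simultaneous row and column reduction) yields pivots -7, -2, 2/7.
So there are 1 positive, 2 negative pivots.
Hence Q is indefinite.

indefinite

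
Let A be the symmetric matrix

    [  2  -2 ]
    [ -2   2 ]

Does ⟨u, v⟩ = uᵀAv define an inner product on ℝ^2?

no

For the 2×2 matrix [[2, -2], [-2, 2]]: det = 2·2 − (-2)² = 0, trace = 4.
det = 0 so one eigenvalue is zero; the form is semidefinite with the sign of the trace.
⟨·,·⟩ is an inner product exactly when A is positive definite.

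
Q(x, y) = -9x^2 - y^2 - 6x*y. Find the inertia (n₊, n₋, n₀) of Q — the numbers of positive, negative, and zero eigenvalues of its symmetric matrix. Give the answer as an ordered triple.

The associated matrix is A = [[-9, -3], [-3, -1]].
Symmetric row and column elimination reduces A to a congruent diagonal form with pivots -9, 0.
Counting signs: 1 negative, 1 zero.

(0, 1, 1)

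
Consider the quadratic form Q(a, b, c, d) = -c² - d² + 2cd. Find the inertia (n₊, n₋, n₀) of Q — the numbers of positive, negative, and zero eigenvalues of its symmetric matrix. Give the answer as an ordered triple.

Write A = [[0, 0, 0, 0], [0, 0, 0, 0], [0, 0, -1, 1], [0, 0, 1, -1]].
Congruent diagonalization of A (simultaneous row and column reduction) yields pivots 0, 0, -1, 0.
That gives 1 negative, 3 zero pivots.

(0, 1, 3)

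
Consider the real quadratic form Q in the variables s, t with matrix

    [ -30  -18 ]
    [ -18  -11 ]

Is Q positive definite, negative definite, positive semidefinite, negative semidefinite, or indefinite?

negative definite

Row-reducing A symmetrically gives the diagonal entries -30, -1/5.
So there are 2 negative pivots.
Hence Q is negative definite.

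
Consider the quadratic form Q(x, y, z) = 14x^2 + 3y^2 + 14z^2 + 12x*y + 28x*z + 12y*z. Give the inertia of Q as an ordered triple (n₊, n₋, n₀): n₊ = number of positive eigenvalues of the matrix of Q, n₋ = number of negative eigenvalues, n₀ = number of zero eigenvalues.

The symmetric matrix is A = [[14, 6, 14], [6, 3, 6], [14, 6, 14]].
Applying the same elementary operations to the rows and columns of A produces a congruent diagonal matrix with entries 14, 3/7, 0.
That gives 2 positive, 1 zero pivots.

(2, 0, 1)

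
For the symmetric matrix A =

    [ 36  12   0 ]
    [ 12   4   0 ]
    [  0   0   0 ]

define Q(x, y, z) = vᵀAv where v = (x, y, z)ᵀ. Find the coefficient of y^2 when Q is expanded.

The coefficient of y^2 is the diagonal entry A[2,2] = 4.

4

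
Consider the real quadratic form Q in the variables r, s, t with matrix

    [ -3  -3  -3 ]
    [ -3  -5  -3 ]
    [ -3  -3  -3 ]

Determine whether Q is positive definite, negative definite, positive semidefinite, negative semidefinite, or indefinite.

negative semidefinite

Row-reducing A symmetrically gives the diagonal entries -3, -2, 0.
Counting signs: 2 negative, 1 zero.
Hence Q is negative semidefinite.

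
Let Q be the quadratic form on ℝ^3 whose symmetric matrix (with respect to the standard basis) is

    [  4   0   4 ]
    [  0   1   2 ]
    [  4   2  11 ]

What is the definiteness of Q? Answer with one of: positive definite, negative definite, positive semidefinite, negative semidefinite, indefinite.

Congruent diagonalization of A (simultaneous row and column reduction) yields pivots 4, 1, 3.
So there are 3 positive pivots.
Hence Q is positive definite.

positive definite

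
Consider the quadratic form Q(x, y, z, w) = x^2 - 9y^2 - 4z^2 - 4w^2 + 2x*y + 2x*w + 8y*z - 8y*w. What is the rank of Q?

4

The associated matrix is A = [[1, 1, 0, 1], [1, -9, 4, -4], [0, 4, -4, 0], [1, -4, 0, -4]].
An LDLᵀ factorisation of A has diagonal entries 1, -10, -12/5, -5/6.
Counting signs: 1 positive, 3 negative.
The rank is the number of nonzero pivots: 4.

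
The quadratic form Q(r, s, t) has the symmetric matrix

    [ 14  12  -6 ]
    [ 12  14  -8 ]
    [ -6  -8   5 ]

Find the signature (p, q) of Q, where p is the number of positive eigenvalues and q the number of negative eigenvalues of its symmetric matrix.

(3, 0)

Row-reducing A symmetrically gives the diagonal entries 14, 26/7, 3/13.
That gives 3 positive pivots.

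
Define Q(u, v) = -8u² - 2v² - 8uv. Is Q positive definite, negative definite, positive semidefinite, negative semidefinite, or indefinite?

negative semidefinite

The symmetric matrix is A = [[-8, -4], [-4, -2]].
Row-reducing A symmetrically gives the diagonal entries -8, 0.
Counting signs: 1 negative, 1 zero.
Hence Q is negative semidefinite.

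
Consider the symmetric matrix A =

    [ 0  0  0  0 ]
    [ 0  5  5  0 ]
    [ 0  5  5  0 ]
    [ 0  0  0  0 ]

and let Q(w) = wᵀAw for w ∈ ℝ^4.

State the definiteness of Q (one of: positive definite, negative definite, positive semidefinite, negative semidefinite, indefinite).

positive semidefinite

Symmetric row and column elimination reduces A to a congruent diagonal form with pivots 0, 5, 0, 0.
Counting signs: 1 positive, 3 zero.
Hence Q is positive semidefinite.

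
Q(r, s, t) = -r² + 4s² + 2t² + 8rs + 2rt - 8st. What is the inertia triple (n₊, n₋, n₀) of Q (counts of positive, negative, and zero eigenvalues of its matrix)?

Write A = [[-1, 4, 1], [4, 4, -4], [1, -4, 2]].
Congruent diagonalization of A (simultaneous row and column reduction) yields pivots -1, 20, 3.
That gives 2 positive, 1 negative pivots.

(2, 1, 0)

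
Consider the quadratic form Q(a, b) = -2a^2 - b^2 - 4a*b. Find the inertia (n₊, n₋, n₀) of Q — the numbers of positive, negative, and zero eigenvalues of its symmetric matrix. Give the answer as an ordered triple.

(1, 1, 0)

Write A = [[-2, -2], [-2, -1]].
Congruent diagonalization of A (simultaneous row and column reduction) yields pivots -2, 1.
So there are 1 positive, 1 negative pivots.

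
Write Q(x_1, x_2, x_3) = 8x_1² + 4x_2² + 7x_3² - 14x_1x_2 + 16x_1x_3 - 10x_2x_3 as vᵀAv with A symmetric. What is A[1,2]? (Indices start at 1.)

The coefficient of x_1·x_2 in Q is -14. For a symmetric A this equals A[1,2] + A[2,1] = 2·A[1,2].
So A[1,2] = -14/2 = -7.

-7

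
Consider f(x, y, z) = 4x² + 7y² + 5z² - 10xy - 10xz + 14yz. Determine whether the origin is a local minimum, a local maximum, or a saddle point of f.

The Hessian at the origin is H = [[8, -10, -10], [-10, 14, 14], [-10, 14, 10]].
Congruent diagonalization of H (simultaneous row and column reduction) yields pivots 8, 3/2, -4.
That gives 2 positive, 1 negative pivots.
H is indefinite, so the origin is a saddle point.

saddle point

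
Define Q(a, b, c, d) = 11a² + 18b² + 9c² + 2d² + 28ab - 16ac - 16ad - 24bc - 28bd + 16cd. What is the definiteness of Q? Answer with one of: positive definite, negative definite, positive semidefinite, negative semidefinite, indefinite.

Write A = [[11, 14, -8, -8], [14, 18, -12, -14], [-8, -12, 9, 8], [-8, -14, 8, 2]].
Row-reducing A symmetrically gives the diagonal entries 11, 2/11, -15, 12/5.
Counting signs: 3 positive, 1 negative.
Hence Q is indefinite.

indefinite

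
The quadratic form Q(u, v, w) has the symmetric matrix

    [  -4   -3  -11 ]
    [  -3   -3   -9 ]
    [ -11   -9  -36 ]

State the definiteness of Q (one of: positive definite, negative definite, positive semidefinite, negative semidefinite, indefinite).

Leading principal minors: Δ_1 = -4, Δ_2 = 3, Δ_3 = -15.
The signs alternate starting with Δ_1 < 0, so by Sylvester's criterion Q is negative definite.

negative definite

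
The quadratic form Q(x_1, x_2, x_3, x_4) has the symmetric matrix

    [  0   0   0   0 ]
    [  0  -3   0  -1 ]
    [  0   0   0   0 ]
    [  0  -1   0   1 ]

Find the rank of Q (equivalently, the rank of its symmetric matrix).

2

Applying the same elementary operations to the rows and columns of A produces a congruent diagonal matrix with entries 0, -3, 0, 4/3.
So there are 1 positive, 1 negative, 2 zero pivots.
The rank is the number of nonzero pivots: 2.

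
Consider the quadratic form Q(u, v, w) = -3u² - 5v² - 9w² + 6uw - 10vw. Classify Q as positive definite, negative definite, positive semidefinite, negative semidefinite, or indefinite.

negative definite

The symmetric matrix of Q is A = [[-3, 0, 3], [0, -5, -5], [3, -5, -9]].
Leading principal minors: Δ_1 = -3, Δ_2 = 15, Δ_3 = -15.
The signs alternate starting with Δ_1 < 0, so by Sylvester's criterion Q is negative definite.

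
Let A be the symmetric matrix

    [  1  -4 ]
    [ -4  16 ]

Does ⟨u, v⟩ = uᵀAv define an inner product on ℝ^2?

no

For the 2×2 matrix [[1, -4], [-4, 16]]: det = 1·16 − (-4)² = 0, trace = 17.
det = 0 so one eigenvalue is zero; the form is semidefinite with the sign of the trace.
⟨·,·⟩ is an inner product exactly when A is positive definite.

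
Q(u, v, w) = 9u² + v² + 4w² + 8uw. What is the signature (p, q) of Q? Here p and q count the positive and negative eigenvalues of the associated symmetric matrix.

The associated matrix is A = [[9, 0, 4], [0, 1, 0], [4, 0, 4]].
Applying the same elementary operations to the rows and columns of A produces a congruent diagonal matrix with entries 9, 1, 20/9.
So there are 3 positive pivots.

(3, 0)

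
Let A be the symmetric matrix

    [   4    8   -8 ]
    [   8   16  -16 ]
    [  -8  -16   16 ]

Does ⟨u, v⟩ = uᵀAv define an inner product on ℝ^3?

no

Row-reducing A symmetrically gives the diagonal entries 4, 0, 0.
That gives 1 positive, 2 zero pivots.
Hence Q is positive semidefinite.
⟨·,·⟩ is an inner product exactly when A is positive definite.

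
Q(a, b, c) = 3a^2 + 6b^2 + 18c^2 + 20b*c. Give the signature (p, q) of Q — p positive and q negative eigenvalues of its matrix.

(3, 0)

The associated matrix is A = [[3, 0, 0], [0, 6, 10], [0, 10, 18]].
An LDLᵀ factorisation of A has diagonal entries 3, 6, 4/3.
That gives 3 positive pivots.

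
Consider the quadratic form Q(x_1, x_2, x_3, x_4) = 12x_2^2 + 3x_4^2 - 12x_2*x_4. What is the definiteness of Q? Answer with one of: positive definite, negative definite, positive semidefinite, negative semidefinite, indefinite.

Write A = [[0, 0, 0, 0], [0, 12, 0, -6], [0, 0, 0, 0], [0, -6, 0, 3]].
Row-reducing A symmetrically gives the diagonal entries 0, 12, 0, 0.
So there are 1 positive, 3 zero pivots.
Hence Q is positive semidefinite.

positive semidefinite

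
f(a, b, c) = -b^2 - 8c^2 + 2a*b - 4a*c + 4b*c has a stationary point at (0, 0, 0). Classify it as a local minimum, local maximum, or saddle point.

saddle point

The Hessian at the origin is H = [[0, 2, -4], [2, -2, 4], [-4, 4, -16]].
H is indefinite, so the origin is a saddle point.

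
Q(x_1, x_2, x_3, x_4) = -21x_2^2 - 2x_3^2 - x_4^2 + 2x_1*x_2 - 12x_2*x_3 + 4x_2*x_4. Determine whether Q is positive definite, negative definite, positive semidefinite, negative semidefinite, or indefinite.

The symmetric matrix is A = [[0, 1, 0, 0], [1, -21, -6, 2], [0, -6, -2, 0], [0, 2, 0, -1]].
A is congruent to a diagonal matrix with 1 positive, 3 negative and 0 zero entries, so Q is indefinite.

indefinite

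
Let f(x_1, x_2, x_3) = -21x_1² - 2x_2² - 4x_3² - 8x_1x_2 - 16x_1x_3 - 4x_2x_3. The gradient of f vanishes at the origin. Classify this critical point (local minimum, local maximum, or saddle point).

local maximum

The Hessian at the origin is H = [[-42, -8, -16], [-8, -4, -4], [-16, -4, -8]].
Row-reducing H symmetrically gives the diagonal entries -42, -52/21, -20/13.
Counting signs: 3 negative.
H is negative definite, so the origin is a strict local maximum.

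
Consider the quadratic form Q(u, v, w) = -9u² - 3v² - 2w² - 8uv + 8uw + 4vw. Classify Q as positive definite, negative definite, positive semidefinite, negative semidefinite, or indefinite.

negative definite

The symmetric matrix is A = [[-9, -4, 4], [-4, -3, 2], [4, 2, -2]].
An LDLᵀ factorisation of A has diagonal entries -9, -11/9, -2/11.
Counting signs: 3 negative.
Hence Q is negative definite.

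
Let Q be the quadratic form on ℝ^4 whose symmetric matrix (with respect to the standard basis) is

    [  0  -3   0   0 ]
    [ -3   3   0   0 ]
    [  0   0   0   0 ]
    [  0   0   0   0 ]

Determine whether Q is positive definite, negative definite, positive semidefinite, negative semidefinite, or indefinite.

indefinite

A is congruent to a diagonal matrix with 1 positive, 1 negative and 2 zero entries, so Q is indefinite.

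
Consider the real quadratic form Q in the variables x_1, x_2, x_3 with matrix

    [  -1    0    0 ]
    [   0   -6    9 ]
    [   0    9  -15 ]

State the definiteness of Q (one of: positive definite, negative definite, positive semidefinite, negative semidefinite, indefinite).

negative definite

An LDLᵀ factorisation of A has diagonal entries -1, -6, -3/2.
That gives 3 negative pivots.
Hence Q is negative definite.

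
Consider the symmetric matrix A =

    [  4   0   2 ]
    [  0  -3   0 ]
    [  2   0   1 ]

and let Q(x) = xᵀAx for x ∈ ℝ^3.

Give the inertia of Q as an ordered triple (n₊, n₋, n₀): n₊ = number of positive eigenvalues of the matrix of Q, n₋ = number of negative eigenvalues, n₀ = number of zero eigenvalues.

(1, 1, 1)

Congruent diagonalization of A (simultaneous row and column reduction) yields pivots 4, -3, 0.
So there are 1 positive, 1 negative, 1 zero pivots.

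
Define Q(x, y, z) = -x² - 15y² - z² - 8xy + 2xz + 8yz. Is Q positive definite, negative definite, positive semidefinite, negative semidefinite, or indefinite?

The associated matrix is A = [[-1, -4, 1], [-4, -15, 4], [1, 4, -1]].
Applying the same elementary operations to the rows and columns of A produces a congruent diagonal matrix with entries -1, 1, 0.
That gives 1 positive, 1 negative, 1 zero pivots.
Hence Q is indefinite.

indefinite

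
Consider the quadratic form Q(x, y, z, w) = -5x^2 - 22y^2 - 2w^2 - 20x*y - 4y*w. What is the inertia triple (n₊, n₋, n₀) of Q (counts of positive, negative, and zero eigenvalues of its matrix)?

Write A = [[-5, -10, 0, 0], [-10, -22, 0, -2], [0, 0, 0, 0], [0, -2, 0, -2]].
Congruent diagonalization of A (simultaneous row and column reduction) yields pivots -5, -2, 0, 0.
Counting signs: 2 negative, 2 zero.

(0, 2, 2)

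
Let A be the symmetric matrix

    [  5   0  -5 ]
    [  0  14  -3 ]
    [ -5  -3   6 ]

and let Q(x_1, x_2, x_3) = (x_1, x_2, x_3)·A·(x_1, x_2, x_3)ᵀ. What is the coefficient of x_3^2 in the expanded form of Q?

The coefficient of x_3^2 is the diagonal entry A[3,3] = 6.

6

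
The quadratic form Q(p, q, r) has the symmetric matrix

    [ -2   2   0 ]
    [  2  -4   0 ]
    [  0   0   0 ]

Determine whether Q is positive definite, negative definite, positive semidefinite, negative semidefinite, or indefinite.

negative semidefinite

Applying the same elementary operations to the rows and columns of A produces a congruent diagonal matrix with entries -2, -2, 0.
So there are 2 negative, 1 zero pivots.
Hence Q is negative semidefinite.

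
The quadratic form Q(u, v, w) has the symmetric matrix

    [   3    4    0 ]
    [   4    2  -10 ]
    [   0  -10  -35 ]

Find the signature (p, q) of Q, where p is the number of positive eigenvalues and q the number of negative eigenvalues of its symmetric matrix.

(1, 2)

An LDLᵀ factorisation of A has diagonal entries 3, -10/3, -5.
Counting signs: 1 positive, 2 negative.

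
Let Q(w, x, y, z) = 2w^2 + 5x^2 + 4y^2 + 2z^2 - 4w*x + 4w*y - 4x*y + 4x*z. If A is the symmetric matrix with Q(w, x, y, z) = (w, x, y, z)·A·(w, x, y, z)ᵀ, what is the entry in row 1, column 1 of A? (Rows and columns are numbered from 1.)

2

The coefficient of w^2 in Q is 2, and that is exactly A[1,1].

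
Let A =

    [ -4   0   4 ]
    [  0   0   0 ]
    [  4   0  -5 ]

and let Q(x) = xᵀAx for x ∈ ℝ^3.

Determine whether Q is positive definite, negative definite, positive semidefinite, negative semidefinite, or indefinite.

negative semidefinite

Symmetric row and column elimination reduces A to a congruent diagonal form with pivots -4, 0, -1.
Counting signs: 2 negative, 1 zero.
Hence Q is negative semidefinite.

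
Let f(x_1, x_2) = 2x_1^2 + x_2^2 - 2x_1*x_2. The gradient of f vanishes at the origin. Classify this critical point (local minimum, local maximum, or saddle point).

The Hessian at the origin is H = [[4, -2], [-2, 2]].
det H = 4·2 − (-2)² = 4 > 0 and H[1,1] = 4 > 0, so H is positive definite.
Therefore the origin is a local minimum.

local minimum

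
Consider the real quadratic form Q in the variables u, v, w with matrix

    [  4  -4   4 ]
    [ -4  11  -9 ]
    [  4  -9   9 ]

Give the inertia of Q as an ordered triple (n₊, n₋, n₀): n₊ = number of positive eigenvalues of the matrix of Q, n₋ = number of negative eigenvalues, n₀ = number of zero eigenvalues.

Symmetric row and column elimination reduces A to a congruent diagonal form with pivots 4, 7, 10/7.
So there are 3 positive pivots.

(3, 0, 0)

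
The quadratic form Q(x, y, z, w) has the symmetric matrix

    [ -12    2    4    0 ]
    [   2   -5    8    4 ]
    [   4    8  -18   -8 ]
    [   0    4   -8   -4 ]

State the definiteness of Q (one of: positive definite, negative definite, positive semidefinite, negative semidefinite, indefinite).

Congruent diagonalization of A (simultaneous row and column reduction) yields pivots -12, -14/3, -4/7, 0.
So there are 3 negative, 1 zero pivots.
Hence Q is negative semidefinite.

negative semidefinite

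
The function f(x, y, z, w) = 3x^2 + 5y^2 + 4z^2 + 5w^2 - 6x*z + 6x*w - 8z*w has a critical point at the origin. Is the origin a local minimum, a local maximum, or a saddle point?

local minimum

The Hessian at the origin is H = [[6, 0, -6, 6], [0, 10, 0, 0], [-6, 0, 8, -8], [6, 0, -8, 10]].
Symmetric row and column elimination reduces H to a congruent diagonal form with pivots 6, 10, 2, 2.
So there are 4 positive pivots.
H is positive definite, so the origin is a strict local minimum.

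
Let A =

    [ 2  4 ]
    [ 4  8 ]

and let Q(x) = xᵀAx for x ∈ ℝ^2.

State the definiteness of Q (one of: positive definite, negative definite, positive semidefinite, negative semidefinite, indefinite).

For the 2×2 matrix [[2, 4], [4, 8]]: det = 2·8 − (4)² = 0, trace = 10.
det = 0 so one eigenvalue is zero; the form is semidefinite with the sign of the trace.

positive semidefinite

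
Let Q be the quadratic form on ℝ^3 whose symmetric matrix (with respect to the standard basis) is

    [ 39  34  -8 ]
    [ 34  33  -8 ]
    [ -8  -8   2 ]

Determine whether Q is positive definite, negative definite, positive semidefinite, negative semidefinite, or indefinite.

positive definite

Symmetric row and column elimination reduces A to a congruent diagonal form with pivots 39, 131/39, 6/131.
Counting signs: 3 positive.
Hence Q is positive definite.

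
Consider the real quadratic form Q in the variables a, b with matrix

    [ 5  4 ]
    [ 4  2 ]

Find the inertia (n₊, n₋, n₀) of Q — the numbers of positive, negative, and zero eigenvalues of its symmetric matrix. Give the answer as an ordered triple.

Symmetric row and column elimination reduces A to a congruent diagonal form with pivots 5, -6/5.
That gives 1 positive, 1 negative pivots.

(1, 1, 0)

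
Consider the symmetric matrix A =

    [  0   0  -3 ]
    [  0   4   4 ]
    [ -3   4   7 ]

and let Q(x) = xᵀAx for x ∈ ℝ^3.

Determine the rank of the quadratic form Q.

Row reduction of A gives 3 nonzero rows, so rank A = 3.

3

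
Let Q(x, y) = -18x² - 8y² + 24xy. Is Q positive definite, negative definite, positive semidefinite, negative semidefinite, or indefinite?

negative semidefinite

The symmetric matrix of Q is [[-18, 12], [12, -8]].
For the 2×2 matrix [[-18, 12], [12, -8]]: det = -18·-8 − (12)² = 0, trace = -26.
det = 0 so one eigenvalue is zero; the form is semidefinite with the sign of the trace.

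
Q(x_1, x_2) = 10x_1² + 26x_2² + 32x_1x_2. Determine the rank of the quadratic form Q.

The symmetric matrix is A = [[10, 16], [16, 26]].
An LDLᵀ factorisation of A has diagonal entries 10, 2/5.
That gives 2 positive pivots.
The rank is the number of nonzero pivots: 2.

2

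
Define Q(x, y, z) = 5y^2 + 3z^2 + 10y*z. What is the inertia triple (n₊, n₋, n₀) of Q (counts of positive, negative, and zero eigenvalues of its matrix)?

(1, 1, 1)

The symmetric matrix is A = [[0, 0, 0], [0, 5, 5], [0, 5, 3]].
Congruent diagonalization of A (simultaneous row and column reduction) yields pivots 0, 5, -2.
Counting signs: 1 positive, 1 negative, 1 zero.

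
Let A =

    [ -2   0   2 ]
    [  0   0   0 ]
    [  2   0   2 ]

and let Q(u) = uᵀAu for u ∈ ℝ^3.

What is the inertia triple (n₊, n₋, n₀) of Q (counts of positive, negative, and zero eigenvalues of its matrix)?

Symmetric row and column elimination reduces A to a congruent diagonal form with pivots -2, 0, 4.
So there are 1 positive, 1 negative, 1 zero pivots.

(1, 1, 1)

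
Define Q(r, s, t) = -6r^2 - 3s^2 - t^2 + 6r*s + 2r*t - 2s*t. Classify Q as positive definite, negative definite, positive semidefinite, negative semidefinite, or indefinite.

The associated matrix is A = [[-6, 3, 1], [3, -3, -1], [1, -1, -1]].
An LDLᵀ factorisation of A has diagonal entries -6, -3/2, -2/3.
That gives 3 negative pivots.
Hence Q is negative definite.

negative definite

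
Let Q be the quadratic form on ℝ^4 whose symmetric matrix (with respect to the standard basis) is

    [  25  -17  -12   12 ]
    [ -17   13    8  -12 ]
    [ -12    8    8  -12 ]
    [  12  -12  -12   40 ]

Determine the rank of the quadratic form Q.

4

Applying the same elementary operations to the rows and columns of A produces a congruent diagonal matrix with entries 25, 36/25, 20/9, 4.
That gives 4 positive pivots.
The rank is the number of nonzero pivots: 4.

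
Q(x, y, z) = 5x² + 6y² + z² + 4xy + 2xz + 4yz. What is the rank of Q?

The symmetric matrix is A = [[5, 2, 1], [2, 6, 2], [1, 2, 1]].
Congruent diagonalization of A (simultaneous row and column reduction) yields pivots 5, 26/5, 4/13.
That gives 3 positive pivots.
The rank is the number of nonzero pivots: 3.

3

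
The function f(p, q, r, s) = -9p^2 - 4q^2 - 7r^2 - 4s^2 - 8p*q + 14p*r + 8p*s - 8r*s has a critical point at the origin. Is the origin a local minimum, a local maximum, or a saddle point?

saddle point

The Hessian at the origin is H = [[-18, -8, 14, 8], [-8, -8, 0, 0], [14, 0, -14, -8], [8, 0, -8, -8]].
Row-reducing H symmetrically gives the diagonal entries -18, -40/9, 28/5, -24/7.
Counting signs: 1 positive, 3 negative.
H is indefinite, so the origin is a saddle point.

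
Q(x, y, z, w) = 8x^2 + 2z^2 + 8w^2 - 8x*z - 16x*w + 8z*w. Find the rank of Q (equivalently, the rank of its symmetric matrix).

The associated matrix is A = [[8, 0, -4, -8], [0, 0, 0, 0], [-4, 0, 2, 4], [-8, 0, 4, 8]].
Row-reducing A symmetrically gives the diagonal entries 8, 0, 0, 0.
That gives 1 positive, 3 zero pivots.
The rank is the number of nonzero pivots: 1.

1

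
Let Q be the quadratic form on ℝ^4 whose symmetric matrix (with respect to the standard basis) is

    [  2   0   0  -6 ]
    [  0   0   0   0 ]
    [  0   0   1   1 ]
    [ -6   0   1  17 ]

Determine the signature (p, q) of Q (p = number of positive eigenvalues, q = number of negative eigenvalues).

Congruent diagonalization of A (simultaneous row and column reduction) yields pivots 2, 0, 1, -2.
Counting signs: 2 positive, 1 negative, 1 zero.

(2, 1)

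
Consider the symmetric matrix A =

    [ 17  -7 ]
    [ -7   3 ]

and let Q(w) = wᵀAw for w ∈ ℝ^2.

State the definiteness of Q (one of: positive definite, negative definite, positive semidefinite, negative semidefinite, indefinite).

Symmetric row and column elimination reduces A to a congruent diagonal form with pivots 17, 2/17.
So there are 2 positive pivots.
Hence Q is positive definite.

positive definite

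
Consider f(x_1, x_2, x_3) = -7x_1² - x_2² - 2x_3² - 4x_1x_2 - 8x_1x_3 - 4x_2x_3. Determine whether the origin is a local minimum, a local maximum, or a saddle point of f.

The Hessian at the origin is H = [[-14, -4, -8], [-4, -2, -4], [-8, -4, -4]].
An LDLᵀ factorisation of H has diagonal entries -14, -6/7, 4.
Counting signs: 1 positive, 2 negative.
H is indefinite, so the origin is a saddle point.

saddle point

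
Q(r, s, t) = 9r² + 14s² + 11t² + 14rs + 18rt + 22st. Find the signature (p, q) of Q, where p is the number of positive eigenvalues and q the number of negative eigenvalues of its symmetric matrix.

(3, 0)

The symmetric matrix is A = [[9, 7, 9], [7, 14, 11], [9, 11, 11]].
Applying the same elementary operations to the rows and columns of A produces a congruent diagonal matrix with entries 9, 77/9, 10/77.
Counting signs: 3 positive.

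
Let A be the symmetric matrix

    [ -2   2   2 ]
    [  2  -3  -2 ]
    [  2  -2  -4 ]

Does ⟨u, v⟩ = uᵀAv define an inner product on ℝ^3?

Leading principal minors: Δ_1 = -2, Δ_2 = 2, Δ_3 = -4.
The signs alternate starting with Δ_1 < 0, so by Sylvester's criterion Q is negative definite.
⟨·,·⟩ is an inner product exactly when A is positive definite.

no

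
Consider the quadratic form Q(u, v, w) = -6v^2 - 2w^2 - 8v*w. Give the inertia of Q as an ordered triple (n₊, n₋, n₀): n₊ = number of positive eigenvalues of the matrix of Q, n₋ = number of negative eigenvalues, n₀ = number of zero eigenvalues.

(1, 1, 1)

The symmetric matrix is A = [[0, 0, 0], [0, -6, -4], [0, -4, -2]].
Row-reducing A symmetrically gives the diagonal entries 0, -6, 2/3.
That gives 1 positive, 1 negative, 1 zero pivots.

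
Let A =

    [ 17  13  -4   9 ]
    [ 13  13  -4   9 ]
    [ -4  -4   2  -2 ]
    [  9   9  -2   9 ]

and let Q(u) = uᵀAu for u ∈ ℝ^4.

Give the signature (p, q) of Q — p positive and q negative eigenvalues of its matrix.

(4, 0)

Row-reducing A symmetrically gives the diagonal entries 17, 52/17, 10/13, 2.
Counting signs: 4 positive.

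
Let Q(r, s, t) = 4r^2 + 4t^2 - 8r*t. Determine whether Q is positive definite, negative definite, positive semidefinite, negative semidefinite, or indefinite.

The associated matrix is A = [[4, 0, -4], [0, 0, 0], [-4, 0, 4]].
Symmetric row and column elimination reduces A to a congruent diagonal form with pivots 4, 0, 0.
That gives 1 positive, 2 zero pivots.
Hence Q is positive semidefinite.

positive semidefinite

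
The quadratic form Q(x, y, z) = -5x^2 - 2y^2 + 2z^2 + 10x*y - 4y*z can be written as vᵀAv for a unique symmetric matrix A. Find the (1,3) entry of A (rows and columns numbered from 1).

0

The coefficient of x·z in Q is 0. For a symmetric A this equals A[1,3] + A[3,1] = 2·A[1,3].
So A[1,3] = 0/2 = 0.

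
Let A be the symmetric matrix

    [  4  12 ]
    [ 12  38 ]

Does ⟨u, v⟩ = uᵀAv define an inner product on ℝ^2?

yes

For the 2×2 matrix [[4, 12], [12, 38]]: det = 4·38 − (12)² = 8, trace = 42.
det > 0 so both eigenvalues share the sign of the trace; trace = 42 > 0 ⇒ both positive.
⟨·,·⟩ is an inner product exactly when A is positive definite.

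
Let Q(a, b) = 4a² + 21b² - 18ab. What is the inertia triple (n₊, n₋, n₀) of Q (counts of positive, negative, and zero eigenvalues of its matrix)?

(2, 0, 0)

Write A = [[4, -9], [-9, 21]].
Row-reducing A symmetrically gives the diagonal entries 4, 3/4.
So there are 2 positive pivots.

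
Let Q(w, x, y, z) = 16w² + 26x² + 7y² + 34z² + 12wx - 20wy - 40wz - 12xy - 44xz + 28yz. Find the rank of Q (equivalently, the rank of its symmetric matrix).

4

The symmetric matrix is A = [[16, 6, -10, -20], [6, 26, -6, -22], [-10, -6, 7, 14], [-20, -22, 14, 34]].
Congruent diagonalization of A (simultaneous row and column reduction) yields pivots 16, 95/4, 51/95, 2/17.
Counting signs: 4 positive.
The rank is the number of nonzero pivots: 4.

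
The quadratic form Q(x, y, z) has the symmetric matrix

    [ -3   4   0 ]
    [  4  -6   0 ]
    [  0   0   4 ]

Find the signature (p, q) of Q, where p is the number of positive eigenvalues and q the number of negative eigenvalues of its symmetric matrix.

Row-reducing A symmetrically gives the diagonal entries -3, -2/3, 4.
So there are 1 positive, 2 negative pivots.

(1, 2)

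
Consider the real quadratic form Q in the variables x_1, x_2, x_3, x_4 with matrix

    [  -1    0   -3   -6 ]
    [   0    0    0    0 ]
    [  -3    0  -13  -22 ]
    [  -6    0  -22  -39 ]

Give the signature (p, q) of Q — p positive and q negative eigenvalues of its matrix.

(1, 2)

Symmetric row and column elimination reduces A to a congruent diagonal form with pivots -1, 0, -4, 1.
That gives 1 positive, 2 negative, 1 zero pivots.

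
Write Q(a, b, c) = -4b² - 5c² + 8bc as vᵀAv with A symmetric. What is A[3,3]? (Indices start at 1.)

The coefficient of c² in Q is -5, and that is exactly A[3,3].

-5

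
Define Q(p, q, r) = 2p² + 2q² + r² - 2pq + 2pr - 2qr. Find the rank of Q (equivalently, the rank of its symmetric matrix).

3

Write A = [[2, -1, 1], [-1, 2, -1], [1, -1, 1]].
Row-reducing A symmetrically gives the diagonal entries 2, 3/2, 1/3.
That gives 3 positive pivots.
The rank is the number of nonzero pivots: 3.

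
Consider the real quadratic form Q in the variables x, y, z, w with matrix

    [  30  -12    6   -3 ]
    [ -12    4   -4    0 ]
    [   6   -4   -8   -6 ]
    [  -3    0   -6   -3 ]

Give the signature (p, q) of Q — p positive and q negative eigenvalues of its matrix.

(1, 2)

Symmetric row and column elimination reduces A to a congruent diagonal form with pivots 30, -4/5, -6, 0.
Counting signs: 1 positive, 2 negative, 1 zero.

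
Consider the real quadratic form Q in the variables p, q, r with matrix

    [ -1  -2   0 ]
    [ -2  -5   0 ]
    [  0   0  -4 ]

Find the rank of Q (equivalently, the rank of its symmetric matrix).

Congruent diagonalization of A (simultaneous row and column reduction) yields pivots -1, -1, -4.
So there are 3 negative pivots.
The rank is the number of nonzero pivots: 3.

3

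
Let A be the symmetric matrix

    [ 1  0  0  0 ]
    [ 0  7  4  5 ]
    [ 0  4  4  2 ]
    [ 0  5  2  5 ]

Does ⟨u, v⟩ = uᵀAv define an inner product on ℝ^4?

yes

Congruent diagonalization of A (simultaneous row and column reduction) yields pivots 1, 7, 12/7, 1.
So there are 4 positive pivots.
Hence Q is positive definite.
⟨·,·⟩ is an inner product exactly when A is positive definite.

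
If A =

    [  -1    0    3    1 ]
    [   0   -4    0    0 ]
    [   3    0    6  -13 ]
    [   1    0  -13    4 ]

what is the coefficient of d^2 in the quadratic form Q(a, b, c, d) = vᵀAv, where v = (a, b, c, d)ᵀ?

The coefficient of d^2 is the diagonal entry A[4,4] = 4.

4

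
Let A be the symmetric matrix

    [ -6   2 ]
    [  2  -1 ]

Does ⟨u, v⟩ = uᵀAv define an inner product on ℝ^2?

Leading principal minors: Δ_1 = -6, Δ_2 = 2.
The signs alternate starting with Δ_1 < 0, so by Sylvester's criterion Q is negative definite.
⟨·,·⟩ is an inner product exactly when A is positive definite.

no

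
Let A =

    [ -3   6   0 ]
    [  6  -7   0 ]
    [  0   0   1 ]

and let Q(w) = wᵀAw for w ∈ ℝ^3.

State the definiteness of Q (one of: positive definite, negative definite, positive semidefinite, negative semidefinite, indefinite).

indefinite

Applying the same elementary operations to the rows and columns of A produces a congruent diagonal matrix with entries -3, 5, 1.
So there are 2 positive, 1 negative pivots.
Hence Q is indefinite.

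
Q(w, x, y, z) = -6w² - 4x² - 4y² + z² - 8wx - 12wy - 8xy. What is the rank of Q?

4

The associated matrix is A = [[-6, -4, -6, 0], [-4, -4, -4, 0], [-6, -4, -4, 0], [0, 0, 0, 1]].
An LDLᵀ factorisation of A has diagonal entries -6, -4/3, 2, 1.
Counting signs: 2 positive, 2 negative.
The rank is the number of nonzero pivots: 4.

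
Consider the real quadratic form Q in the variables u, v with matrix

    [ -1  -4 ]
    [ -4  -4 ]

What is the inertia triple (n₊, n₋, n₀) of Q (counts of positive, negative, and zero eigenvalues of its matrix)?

Row-reducing A symmetrically gives the diagonal entries -1, 12.
That gives 1 positive, 1 negative pivots.

(1, 1, 0)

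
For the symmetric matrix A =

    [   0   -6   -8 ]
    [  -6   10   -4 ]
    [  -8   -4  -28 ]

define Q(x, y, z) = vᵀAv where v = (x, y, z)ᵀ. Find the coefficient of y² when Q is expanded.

10

The coefficient of y² is the diagonal entry A[2,2] = 10.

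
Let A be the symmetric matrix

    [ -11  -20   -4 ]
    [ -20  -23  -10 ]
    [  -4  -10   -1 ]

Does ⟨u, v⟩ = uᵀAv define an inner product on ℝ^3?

no

Symmetric row and column elimination reduces A to a congruent diagonal form with pivots -11, 147/11, -5/49.
That gives 1 positive, 2 negative pivots.
Hence Q is indefinite.
⟨·,·⟩ is an inner product exactly when A is positive definite.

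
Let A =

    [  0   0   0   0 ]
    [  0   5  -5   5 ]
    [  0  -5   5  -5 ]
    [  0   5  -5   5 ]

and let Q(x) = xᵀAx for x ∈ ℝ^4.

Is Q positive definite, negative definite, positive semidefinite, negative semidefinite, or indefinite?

Symmetric row and column elimination reduces A to a congruent diagonal form with pivots 0, 5, 0, 0.
Counting signs: 1 positive, 3 zero.
Hence Q is positive semidefinite.

positive semidefinite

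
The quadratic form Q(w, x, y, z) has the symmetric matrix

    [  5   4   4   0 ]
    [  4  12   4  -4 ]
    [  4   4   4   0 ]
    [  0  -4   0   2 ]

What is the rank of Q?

3

Row-reducing A symmetrically gives the diagonal entries 5, 44/5, 8/11, 0.
That gives 3 positive, 1 zero pivots.
The rank is the number of nonzero pivots: 3.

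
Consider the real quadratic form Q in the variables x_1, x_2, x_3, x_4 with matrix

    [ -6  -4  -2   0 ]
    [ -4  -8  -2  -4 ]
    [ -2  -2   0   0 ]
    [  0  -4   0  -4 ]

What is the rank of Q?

4

Row-reducing A symmetrically gives the diagonal entries -6, -16/3, 3/4, -4/3.
That gives 1 positive, 3 negative pivots.
The rank is the number of nonzero pivots: 4.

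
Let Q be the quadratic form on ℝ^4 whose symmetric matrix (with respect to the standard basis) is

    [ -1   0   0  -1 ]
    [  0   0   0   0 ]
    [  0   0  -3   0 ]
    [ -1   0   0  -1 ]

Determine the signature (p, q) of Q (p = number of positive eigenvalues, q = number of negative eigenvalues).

(0, 2)

Applying the same elementary operations to the rows and columns of A produces a congruent diagonal matrix with entries -1, 0, -3, 0.
So there are 2 negative, 2 zero pivots.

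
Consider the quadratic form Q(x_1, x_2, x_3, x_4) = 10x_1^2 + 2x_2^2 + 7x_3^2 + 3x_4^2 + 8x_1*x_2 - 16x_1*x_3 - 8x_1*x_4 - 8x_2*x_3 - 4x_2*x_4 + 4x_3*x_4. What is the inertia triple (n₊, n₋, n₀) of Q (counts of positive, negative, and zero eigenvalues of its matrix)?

(3, 1, 0)

The associated matrix is A = [[10, 4, -8, -4], [4, 2, -4, -2], [-8, -4, 7, 2], [-4, -2, 2, 3]].
An LDLᵀ factorisation of A has diagonal entries 10, 2/5, -1, 5.
So there are 3 positive, 1 negative pivots.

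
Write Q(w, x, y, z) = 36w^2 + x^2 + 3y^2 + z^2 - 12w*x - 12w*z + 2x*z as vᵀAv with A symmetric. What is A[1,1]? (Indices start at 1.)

36

The coefficient of w^2 in Q is 36, and that is exactly A[1,1].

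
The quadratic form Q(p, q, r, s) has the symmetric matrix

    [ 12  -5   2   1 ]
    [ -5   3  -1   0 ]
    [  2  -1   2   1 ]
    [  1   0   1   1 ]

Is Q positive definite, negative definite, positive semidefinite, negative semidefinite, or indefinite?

Row-reducing A symmetrically gives the diagonal entries 12, 11/12, 18/11, 2/9.
That gives 4 positive pivots.
Hence Q is positive definite.

positive definite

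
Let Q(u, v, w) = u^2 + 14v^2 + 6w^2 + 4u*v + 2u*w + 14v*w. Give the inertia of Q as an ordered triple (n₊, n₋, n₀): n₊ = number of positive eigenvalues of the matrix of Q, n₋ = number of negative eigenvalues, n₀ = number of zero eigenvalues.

Write A = [[1, 2, 1], [2, 14, 7], [1, 7, 6]].
Congruent diagonalization of A (simultaneous row and column reduction) yields pivots 1, 10, 5/2.
That gives 3 positive pivots.

(3, 0, 0)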